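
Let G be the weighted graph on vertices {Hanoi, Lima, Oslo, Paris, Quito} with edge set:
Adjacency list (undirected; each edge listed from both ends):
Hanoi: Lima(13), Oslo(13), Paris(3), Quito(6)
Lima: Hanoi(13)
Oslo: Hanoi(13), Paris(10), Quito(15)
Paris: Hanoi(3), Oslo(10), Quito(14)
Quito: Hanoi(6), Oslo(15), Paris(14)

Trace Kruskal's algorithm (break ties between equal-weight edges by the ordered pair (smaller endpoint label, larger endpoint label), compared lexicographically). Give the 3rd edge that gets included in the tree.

Kruskal: consider edges lightest-first.
Hanoi-Paris (3): add. Components now {Quito} {Hanoi,Paris} {Lima} {Oslo}
Hanoi-Quito (6): add. Components now {Hanoi,Paris,Quito} {Lima} {Oslo}
Oslo-Paris (10): add. Components now {Hanoi,Oslo,Paris,Quito} {Lima}
Hanoi-Lima (13): add. Components now {Hanoi,Lima,Oslo,Paris,Quito}
The 3rd edge added is Oslo-Paris.

Oslo-Paris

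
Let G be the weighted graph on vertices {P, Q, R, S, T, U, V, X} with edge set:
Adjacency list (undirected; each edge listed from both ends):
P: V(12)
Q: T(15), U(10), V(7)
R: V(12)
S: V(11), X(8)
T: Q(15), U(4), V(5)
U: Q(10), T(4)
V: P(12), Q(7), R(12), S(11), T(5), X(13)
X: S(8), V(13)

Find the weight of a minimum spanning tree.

Prim's algorithm from X:
Step 1: cheapest edge leaving the tree is S-X (8); add S.
Step 2: cheapest edge leaving the tree is S-V (11); add V.
Step 3: cheapest edge leaving the tree is T-V (5); add T.
Step 4: cheapest edge leaving the tree is T-U (4); add U.
Step 5: cheapest edge leaving the tree is Q-V (7); add Q.
Step 6: cheapest edge leaving the tree is P-V (12); add P.
Step 7: cheapest edge leaving the tree is R-V (12); add R.
MST edges: S-X, S-V, T-V, T-U, Q-V, P-V, R-V; total weight 8+11+5+4+7+12+12 = 59.

59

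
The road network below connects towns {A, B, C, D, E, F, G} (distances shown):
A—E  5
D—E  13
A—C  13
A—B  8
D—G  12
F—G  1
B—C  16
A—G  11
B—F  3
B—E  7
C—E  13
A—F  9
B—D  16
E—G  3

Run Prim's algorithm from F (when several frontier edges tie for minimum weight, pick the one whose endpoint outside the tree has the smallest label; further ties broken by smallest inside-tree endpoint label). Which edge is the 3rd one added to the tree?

Prim's algorithm from F:
Step 1: cheapest edge leaving the tree is F—G (1); add G.
Step 2: cheapest edge leaving the tree is B—F (3); add B.
Step 3: cheapest edge leaving the tree is E—G (3); add E.
Step 4: cheapest edge leaving the tree is A—E (5); add A.
Step 5: cheapest edge leaving the tree is D—G (12); add D.
Step 6: cheapest edge leaving the tree is A—C (13); add C.
The 3rd edge added is E—G.

E-G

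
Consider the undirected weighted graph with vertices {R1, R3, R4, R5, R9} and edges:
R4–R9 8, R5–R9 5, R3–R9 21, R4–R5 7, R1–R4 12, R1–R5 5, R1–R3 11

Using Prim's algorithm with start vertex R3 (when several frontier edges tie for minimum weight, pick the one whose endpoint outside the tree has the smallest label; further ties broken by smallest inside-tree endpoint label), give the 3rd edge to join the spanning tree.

Prim, starting at R3.
Step 1: frontier [R1–R3 11, R3–R9 21] → take R1–R3 (11); add R1.
Step 2: frontier [R1–R5 5, R1–R4 12, R3–R9 21] → take R1–R5 (5); add R5.
Step 3: frontier [R1–R4 12, R3–R9 21, R5–R9 5, R4–R5 7] → take R5–R9 (5); add R9.
Step 4: frontier [R1–R4 12, R4–R5 7, R4–R9 8] → take R4–R5 (7); add R4.
The 3rd edge added is R5–R9.

R5-R9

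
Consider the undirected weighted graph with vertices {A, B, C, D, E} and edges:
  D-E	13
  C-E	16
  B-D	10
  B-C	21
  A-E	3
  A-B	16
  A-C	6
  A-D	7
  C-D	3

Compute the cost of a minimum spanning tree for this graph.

Prim, starting at E.
Step 1: frontier [A-E 3, D-E 13, C-E 16] → take A-E (3); add A.
Step 2: frontier [A-C 6, A-D 7, A-B 16, D-E 13, C-E 16] → take A-C (6); add C.
Step 3: frontier [A-D 7, A-B 16, C-D 3, B-C 21, D-E 13] → take C-D (3); add D.
Step 4: frontier [A-B 16, B-C 21, B-D 10] → take B-D (10); add B.
MST edges: A-E, A-C, C-D, B-D; total weight 3+6+3+10 = 22.

22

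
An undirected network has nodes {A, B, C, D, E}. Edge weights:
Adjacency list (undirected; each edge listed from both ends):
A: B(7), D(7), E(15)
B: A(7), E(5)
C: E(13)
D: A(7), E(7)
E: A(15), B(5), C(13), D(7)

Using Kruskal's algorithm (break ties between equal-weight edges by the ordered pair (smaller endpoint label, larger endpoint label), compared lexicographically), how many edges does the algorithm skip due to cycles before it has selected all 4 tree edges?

Kruskal's algorithm — process edges by increasing weight (ties by edge label):
B—E (5): add — endpoints in different components.
A—B (7): add — endpoints in different components.
A—D (7): add — endpoints in different components.
D—E (7): skip — D and E already connected.
C—E (13): add — endpoints in different components.
Edges rejected before the tree was complete: 1.

1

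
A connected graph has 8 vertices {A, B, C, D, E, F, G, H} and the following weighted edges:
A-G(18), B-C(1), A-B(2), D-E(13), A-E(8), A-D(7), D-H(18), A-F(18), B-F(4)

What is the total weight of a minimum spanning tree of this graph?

58

Grow the tree from A using Prim:
Step 1: frontier [A-B 2, A-D 7, A-E 8, A-F 18, A-G 18] → take A-B (2); add B.
Step 2: frontier [A-D 7, A-E 8, A-F 18, A-G 18, B-C 1, B-F 4] → take B-C (1); add C.
Step 3: frontier [A-D 7, A-E 8, A-F 18, A-G 18, B-F 4] → take B-F (4); add F.
Step 4: frontier [A-D 7, A-E 8, A-G 18] → take A-D (7); add D.
Step 5: frontier [A-E 8, A-G 18, D-E 13, D-H 18] → take A-E (8); add E.
Step 6: frontier [A-G 18, D-H 18] → take A-G (18); add G.
Step 7: frontier [D-H 18] → take D-H (18); add H.
MST edges: A-B, B-C, B-F, A-D, A-E, A-G, D-H; total weight 2+1+4+7+8+18+18 = 58.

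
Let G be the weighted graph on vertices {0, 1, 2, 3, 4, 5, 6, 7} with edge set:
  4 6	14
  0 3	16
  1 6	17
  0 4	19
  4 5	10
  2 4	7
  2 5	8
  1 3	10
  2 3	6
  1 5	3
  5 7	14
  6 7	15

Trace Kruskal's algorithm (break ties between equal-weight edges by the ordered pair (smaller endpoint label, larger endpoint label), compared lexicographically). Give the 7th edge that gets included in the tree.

0-3

Sort edges by weight, then run Kruskal:
1 5 (3): add — endpoints in different components.
2 3 (6): add — endpoints in different components.
2 4 (7): add — endpoints in different components.
2 5 (8): add — endpoints in different components.
1 3 (10): skip — 1 and 3 already connected.
4 5 (10): skip — 4 and 5 already connected.
4 6 (14): add — endpoints in different components.
5 7 (14): add — endpoints in different components.
6 7 (15): skip — 6 and 7 already connected.
0 3 (16): add — endpoints in different components.
The 7th edge added is 0 3.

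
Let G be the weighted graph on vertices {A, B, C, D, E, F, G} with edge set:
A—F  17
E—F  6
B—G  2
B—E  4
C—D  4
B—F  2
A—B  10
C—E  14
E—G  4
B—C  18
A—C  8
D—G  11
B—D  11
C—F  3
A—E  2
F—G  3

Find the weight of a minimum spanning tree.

17

Sort edges by weight, then run Kruskal:
A—E (2): add. Components now {A,E} {B} {C} {D} {F} {G}
B—F (2): add. Components now {A,E} {B,F} {C} {D} {G}
B—G (2): add. Components now {A,E} {B,F,G} {C} {D}
C—F (3): add. Components now {A,E} {B,C,F,G} {D}
F—G (3): skip — F and G already connected.
B—E (4): add. Components now {A,B,C,E,F,G} {D}
C—D (4): add. Components now {A,B,C,D,E,F,G}
MST edges: A—E, B—F, B—G, C—F, B—E, C—D; total weight 2+2+2+3+4+4 = 17.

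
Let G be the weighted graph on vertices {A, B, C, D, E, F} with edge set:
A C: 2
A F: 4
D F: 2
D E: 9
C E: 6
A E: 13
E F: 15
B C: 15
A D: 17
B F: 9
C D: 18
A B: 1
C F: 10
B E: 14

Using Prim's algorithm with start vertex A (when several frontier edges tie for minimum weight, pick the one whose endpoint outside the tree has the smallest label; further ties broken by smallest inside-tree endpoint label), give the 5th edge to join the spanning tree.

Prim, starting at A.
Step 1: frontier [A B 1, A C 2, A F 4, A E 13, A D 17] → take A B (1); add B.
Step 2: frontier [A C 2, A F 4, A E 13, A D 17, B F 9, B E 14, B C 15] → take A C (2); add C.
Step 3: frontier [A F 4, A E 13, A D 17, B F 9, B E 14, C E 6, C F 10, C D 18] → take A F (4); add F.
Step 4: frontier [A E 13, A D 17, B E 14, C E 6, C D 18, D F 2, E F 15] → take D F (2); add D.
Step 5: frontier [A E 13, B E 14, C E 6, D E 9, E F 15] → take C E (6); add E.
The 5th edge added is C E.

C-E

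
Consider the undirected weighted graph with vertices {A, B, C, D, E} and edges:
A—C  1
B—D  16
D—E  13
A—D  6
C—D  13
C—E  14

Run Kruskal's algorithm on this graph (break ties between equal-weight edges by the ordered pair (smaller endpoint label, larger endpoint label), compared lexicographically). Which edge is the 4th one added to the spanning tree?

Sort edges by weight, then run Kruskal:
A—C (1): add — endpoints in different components.
A—D (6): add — endpoints in different components.
C—D (13): skip — C and D already connected.
D—E (13): add — endpoints in different components.
C—E (14): skip — C and E already connected.
B—D (16): add — endpoints in different components.
The 4th edge added is B—D.

B-D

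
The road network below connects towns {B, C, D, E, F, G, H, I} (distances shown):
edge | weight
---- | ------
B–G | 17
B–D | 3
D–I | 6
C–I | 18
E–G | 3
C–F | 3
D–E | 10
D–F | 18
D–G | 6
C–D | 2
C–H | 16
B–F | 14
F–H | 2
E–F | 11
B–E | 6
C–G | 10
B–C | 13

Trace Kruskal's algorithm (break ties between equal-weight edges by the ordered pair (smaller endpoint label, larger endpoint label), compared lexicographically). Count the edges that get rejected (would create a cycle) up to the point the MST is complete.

Kruskal: consider edges lightest-first.
C–D (2): add — endpoints in different components.
F–H (2): add — endpoints in different components.
B–D (3): add — endpoints in different components.
C–F (3): add — endpoints in different components.
E–G (3): add — endpoints in different components.
B–E (6): add — endpoints in different components.
D–G (6): skip — D and G already connected.
D–I (6): add — endpoints in different components.
Edges rejected before the tree was complete: 1.

1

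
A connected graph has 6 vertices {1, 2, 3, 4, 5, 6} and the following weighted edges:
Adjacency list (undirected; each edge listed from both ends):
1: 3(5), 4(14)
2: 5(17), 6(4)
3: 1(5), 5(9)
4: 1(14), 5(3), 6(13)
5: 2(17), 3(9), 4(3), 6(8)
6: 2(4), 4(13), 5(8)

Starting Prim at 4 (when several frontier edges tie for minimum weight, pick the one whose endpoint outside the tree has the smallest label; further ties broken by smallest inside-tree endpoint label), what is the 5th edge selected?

1-3

Prim's algorithm from 4:
Step 1: frontier [4-5 3, 4-6 13, 1-4 14] → take 4-5 (3); add 5.
Step 2: frontier [4-6 13, 1-4 14, 5-6 8, 3-5 9, 2-5 17] → take 5-6 (8); add 6.
Step 3: frontier [1-4 14, 3-5 9, 2-5 17, 2-6 4] → take 2-6 (4); add 2.
Step 4: frontier [1-4 14, 3-5 9] → take 3-5 (9); add 3.
Step 5: frontier [1-3 5, 1-4 14] → take 1-3 (5); add 1.
The 5th edge added is 1-3.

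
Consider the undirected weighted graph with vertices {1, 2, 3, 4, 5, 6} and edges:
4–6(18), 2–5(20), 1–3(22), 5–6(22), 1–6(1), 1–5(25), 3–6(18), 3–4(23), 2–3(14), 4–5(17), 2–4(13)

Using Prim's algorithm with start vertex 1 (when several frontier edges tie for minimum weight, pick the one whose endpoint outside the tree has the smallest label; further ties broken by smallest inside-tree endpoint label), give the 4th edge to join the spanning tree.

2-4

Grow the tree from 1 using Prim:
Step 1: frontier [1–6 1, 1–3 22, 1–5 25] → take 1–6 (1); add 6.
Step 2: frontier [1–3 22, 1–5 25, 3–6 18, 4–6 18, 5–6 22] → take 3–6 (18); add 3.
Step 3: frontier [1–5 25, 2–3 14, 3–4 23, 4–6 18, 5–6 22] → take 2–3 (14); add 2.
Step 4: frontier [1–5 25, 2–4 13, 2–5 20, 3–4 23, 4–6 18, 5–6 22] → take 2–4 (13); add 4.
Step 5: frontier [1–5 25, 2–5 20, 4–5 17, 5–6 22] → take 4–5 (17); add 5.
The 4th edge added is 2–4.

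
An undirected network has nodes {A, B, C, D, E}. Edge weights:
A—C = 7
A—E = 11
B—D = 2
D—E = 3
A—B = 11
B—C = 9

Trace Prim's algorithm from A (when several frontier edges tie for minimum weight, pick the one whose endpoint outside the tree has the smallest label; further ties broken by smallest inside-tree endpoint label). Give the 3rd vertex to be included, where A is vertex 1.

B

Prim's algorithm from A:
Step 1: frontier [A—C 7, A—B 11, A—E 11] → take A—C (7); add C.
Step 2: frontier [A—B 11, A—E 11, B—C 9] → take B—C (9); add B.
Step 3: frontier [A—E 11, B—D 2] → take B—D (2); add D.
Step 4: frontier [A—E 11, D—E 3] → take D—E (3); add E.
Vertex order: A, C, B, D, E. The 3rd vertex is B.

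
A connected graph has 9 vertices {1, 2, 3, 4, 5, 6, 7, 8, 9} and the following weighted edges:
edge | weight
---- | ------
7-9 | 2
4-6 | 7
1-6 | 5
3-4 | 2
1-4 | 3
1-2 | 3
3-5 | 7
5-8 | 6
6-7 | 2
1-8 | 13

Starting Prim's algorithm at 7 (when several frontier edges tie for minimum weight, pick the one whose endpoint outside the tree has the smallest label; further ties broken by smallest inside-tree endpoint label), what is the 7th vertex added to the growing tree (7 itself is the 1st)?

3

Prim, starting at 7.
Step 1: cheapest edge leaving the tree is 6-7 (2); add 6.
Step 2: cheapest edge leaving the tree is 7-9 (2); add 9.
Step 3: cheapest edge leaving the tree is 1-6 (5); add 1.
Step 4: cheapest edge leaving the tree is 1-2 (3); add 2.
Step 5: cheapest edge leaving the tree is 1-4 (3); add 4.
Step 6: cheapest edge leaving the tree is 3-4 (2); add 3.
Step 7: cheapest edge leaving the tree is 3-5 (7); add 5.
Step 8: cheapest edge leaving the tree is 5-8 (6); add 8.
Vertex order: 7, 6, 9, 1, 2, 4, 3, 5, 8. The 7th vertex is 3.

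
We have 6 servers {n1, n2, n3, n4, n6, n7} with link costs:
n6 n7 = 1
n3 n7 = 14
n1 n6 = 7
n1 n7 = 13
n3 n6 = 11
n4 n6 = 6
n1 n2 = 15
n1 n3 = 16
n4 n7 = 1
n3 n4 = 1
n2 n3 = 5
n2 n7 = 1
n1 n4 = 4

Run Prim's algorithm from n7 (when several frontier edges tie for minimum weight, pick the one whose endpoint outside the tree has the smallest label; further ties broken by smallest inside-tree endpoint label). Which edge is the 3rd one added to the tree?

n3-n4

Grow the tree from n7 using Prim:
Step 1: frontier [n2 n7 1, n4 n7 1, n6 n7 1, n1 n7 13, n3 n7 14] → take n2 n7 (1); add n2.
Step 2: frontier [n2 n3 5, n1 n2 15, n4 n7 1, n6 n7 1, n1 n7 13, n3 n7 14] → take n4 n7 (1); add n4.
Step 3: frontier [n2 n3 5, n1 n2 15, n3 n4 1, n1 n4 4, n4 n6 6, n6 n7 1, n1 n7 13, n3 n7 14] → take n3 n4 (1); add n3.
Step 4: frontier [n1 n2 15, n3 n6 11, n1 n3 16, n1 n4 4, n4 n6 6, n6 n7 1, n1 n7 13] → take n6 n7 (1); add n6.
Step 5: frontier [n1 n2 15, n1 n3 16, n1 n4 4, n1 n6 7, n1 n7 13] → take n1 n4 (4); add n1.
The 3rd edge added is n3 n4.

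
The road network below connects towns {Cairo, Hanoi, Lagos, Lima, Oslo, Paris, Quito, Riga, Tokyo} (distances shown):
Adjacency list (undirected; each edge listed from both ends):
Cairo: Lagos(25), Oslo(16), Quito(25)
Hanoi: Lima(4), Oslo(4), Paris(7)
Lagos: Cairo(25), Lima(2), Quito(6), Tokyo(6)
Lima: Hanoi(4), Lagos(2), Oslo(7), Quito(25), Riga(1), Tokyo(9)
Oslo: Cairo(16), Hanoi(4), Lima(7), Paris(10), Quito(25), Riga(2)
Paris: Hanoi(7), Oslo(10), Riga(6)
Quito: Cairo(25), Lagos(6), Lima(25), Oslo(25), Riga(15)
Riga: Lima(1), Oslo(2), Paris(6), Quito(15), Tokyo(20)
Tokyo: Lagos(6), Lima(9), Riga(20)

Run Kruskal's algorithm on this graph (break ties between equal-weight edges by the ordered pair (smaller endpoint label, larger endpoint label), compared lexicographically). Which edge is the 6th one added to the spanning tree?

Lagos-Tokyo

Sort edges by weight, then run Kruskal:
Lima Riga (1): add — endpoints in different components.
Lagos Lima (2): add — endpoints in different components.
Oslo Riga (2): add — endpoints in different components.
Hanoi Lima (4): add — endpoints in different components.
Hanoi Oslo (4): skip — Oslo and Hanoi already connected.
Lagos Quito (6): add — endpoints in different components.
Lagos Tokyo (6): add — endpoints in different components.
Paris Riga (6): add — endpoints in different components.
Hanoi Paris (7): skip — Paris and Hanoi already connected.
Lima Oslo (7): skip — Oslo and Lima already connected.
Lima Tokyo (9): skip — Tokyo and Lima already connected.
Oslo Paris (10): skip — Paris and Oslo already connected.
Quito Riga (15): skip — Quito and Riga already connected.
Cairo Oslo (16): add — endpoints in different components.
The 6th edge added is Lagos Tokyo.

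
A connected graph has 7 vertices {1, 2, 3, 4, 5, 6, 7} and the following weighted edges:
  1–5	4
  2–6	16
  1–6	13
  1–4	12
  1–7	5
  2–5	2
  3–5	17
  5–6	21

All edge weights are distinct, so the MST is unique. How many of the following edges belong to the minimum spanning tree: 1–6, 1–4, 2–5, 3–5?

Sort edges by weight, then run Kruskal:
2–5 (2): add — endpoints in different components.
1–5 (4): add — endpoints in different components.
1–7 (5): add — endpoints in different components.
1–4 (12): add — endpoints in different components.
1–6 (13): add — endpoints in different components.
2–6 (16): skip — 2 and 6 already connected.
3–5 (17): add — endpoints in different components.
MST edge set: {2–5, 1–5, 1–7, 1–4, 1–6, 3–5}.
Of the listed edges, {1–6, 1–4, 2–5, 3–5} are in the MST → 4.

4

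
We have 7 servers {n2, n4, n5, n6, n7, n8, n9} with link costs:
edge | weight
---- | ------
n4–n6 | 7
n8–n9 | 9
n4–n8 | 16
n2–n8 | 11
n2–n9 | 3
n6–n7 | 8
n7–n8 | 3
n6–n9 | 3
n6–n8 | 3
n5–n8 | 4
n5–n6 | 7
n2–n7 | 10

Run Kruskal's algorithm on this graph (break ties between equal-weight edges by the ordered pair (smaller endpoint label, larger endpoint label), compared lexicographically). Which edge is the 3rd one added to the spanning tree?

Kruskal's algorithm — process edges by increasing weight (ties by edge label):
n2–n9 (3): add — endpoints in different components.
n6–n8 (3): add — endpoints in different components.
n6–n9 (3): add — endpoints in different components.
n7–n8 (3): add — endpoints in different components.
n5–n8 (4): add — endpoints in different components.
n4–n6 (7): add — endpoints in different components.
The 3rd edge added is n6–n9.

n6-n9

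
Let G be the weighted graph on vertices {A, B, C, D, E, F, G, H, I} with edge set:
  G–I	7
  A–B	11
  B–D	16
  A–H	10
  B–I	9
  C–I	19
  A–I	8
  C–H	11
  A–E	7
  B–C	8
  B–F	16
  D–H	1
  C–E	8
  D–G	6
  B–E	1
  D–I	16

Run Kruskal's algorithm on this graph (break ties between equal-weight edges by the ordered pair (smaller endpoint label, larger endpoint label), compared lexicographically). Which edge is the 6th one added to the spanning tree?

Kruskal's algorithm — process edges by increasing weight (ties by edge label):
B–E (1): add — endpoints in different components.
D–H (1): add — endpoints in different components.
D–G (6): add — endpoints in different components.
A–E (7): add — endpoints in different components.
G–I (7): add — endpoints in different components.
A–I (8): add — endpoints in different components.
B–C (8): add — endpoints in different components.
C–E (8): skip — C and E already connected.
B–I (9): skip — B and I already connected.
A–H (10): skip — A and H already connected.
A–B (11): skip — A and B already connected.
C–H (11): skip — C and H already connected.
B–D (16): skip — B and D already connected.
B–F (16): add — endpoints in different components.
The 6th edge added is A–I.

A-I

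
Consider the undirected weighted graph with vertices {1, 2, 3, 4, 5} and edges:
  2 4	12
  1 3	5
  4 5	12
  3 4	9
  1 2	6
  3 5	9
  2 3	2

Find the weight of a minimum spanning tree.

Grow the tree from 3 using Prim:
Step 1: frontier [2 3 2, 1 3 5, 3 4 9, 3 5 9] → take 2 3 (2); add 2.
Step 2: frontier [1 2 6, 2 4 12, 1 3 5, 3 4 9, 3 5 9] → take 1 3 (5); add 1.
Step 3: frontier [2 4 12, 3 4 9, 3 5 9] → take 3 4 (9); add 4.
Step 4: frontier [3 5 9, 4 5 12] → take 3 5 (9); add 5.
MST edges: 2 3, 1 3, 3 4, 3 5; total weight 2+5+9+9 = 25.

25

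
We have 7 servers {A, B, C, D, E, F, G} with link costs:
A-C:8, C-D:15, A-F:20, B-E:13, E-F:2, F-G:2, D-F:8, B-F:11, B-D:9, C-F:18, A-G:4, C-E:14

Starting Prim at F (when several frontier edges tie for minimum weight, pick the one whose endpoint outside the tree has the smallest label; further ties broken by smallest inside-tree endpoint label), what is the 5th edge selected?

Grow the tree from F using Prim:
Step 1: frontier [E-F 2, F-G 2, D-F 8, B-F 11, C-F 18, A-F 20] → take E-F (2); add E.
Step 2: frontier [B-E 13, C-E 14, F-G 2, D-F 8, B-F 11, C-F 18, A-F 20] → take F-G (2); add G.
Step 3: frontier [B-E 13, C-E 14, D-F 8, B-F 11, C-F 18, A-F 20, A-G 4] → take A-G (4); add A.
Step 4: frontier [A-C 8, B-E 13, C-E 14, D-F 8, B-F 11, C-F 18] → take A-C (8); add C.
Step 5: frontier [C-D 15, B-E 13, D-F 8, B-F 11] → take D-F (8); add D.
Step 6: frontier [B-D 9, B-E 13, B-F 11] → take B-D (9); add B.
The 5th edge added is D-F.

D-F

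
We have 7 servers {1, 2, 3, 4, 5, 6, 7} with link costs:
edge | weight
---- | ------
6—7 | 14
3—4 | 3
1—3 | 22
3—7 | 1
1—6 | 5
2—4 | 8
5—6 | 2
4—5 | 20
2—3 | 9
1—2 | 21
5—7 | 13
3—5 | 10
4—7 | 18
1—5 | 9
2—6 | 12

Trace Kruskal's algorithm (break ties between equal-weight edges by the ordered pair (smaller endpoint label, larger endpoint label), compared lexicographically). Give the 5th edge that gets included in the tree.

2-4

Sort edges by weight, then run Kruskal:
3—7 (1): add. Components now {1} {2} {3,7} {4} {5} {6}
5—6 (2): add. Components now {1} {2} {3,7} {4} {5,6}
3—4 (3): add. Components now {1} {2} {3,4,7} {5,6}
1—6 (5): add. Components now {1,5,6} {2} {3,4,7}
2—4 (8): add. Components now {1,5,6} {2,3,4,7}
1—5 (9): skip — 1 and 5 already connected.
2—3 (9): skip — 2 and 3 already connected.
3—5 (10): add. Components now {1,2,3,4,5,6,7}
The 5th edge added is 2—4.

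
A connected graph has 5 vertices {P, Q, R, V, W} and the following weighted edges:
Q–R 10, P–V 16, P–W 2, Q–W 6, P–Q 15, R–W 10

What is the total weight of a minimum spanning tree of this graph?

Kruskal: consider edges lightest-first.
P–W (2): add — endpoints in different components.
Q–W (6): add — endpoints in different components.
Q–R (10): add — endpoints in different components.
R–W (10): skip — R and W already connected.
P–Q (15): skip — P and Q already connected.
P–V (16): add — endpoints in different components.
MST edges: P–W, Q–W, Q–R, P–V; total weight 2+6+10+16 = 34.

34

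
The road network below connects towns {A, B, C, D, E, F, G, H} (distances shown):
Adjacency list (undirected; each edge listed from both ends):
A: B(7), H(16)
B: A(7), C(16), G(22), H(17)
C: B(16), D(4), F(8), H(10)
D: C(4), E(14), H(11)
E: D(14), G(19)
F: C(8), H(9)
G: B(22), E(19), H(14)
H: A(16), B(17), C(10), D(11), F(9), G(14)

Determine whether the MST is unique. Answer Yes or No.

No

Sort edges by weight, then run Kruskal:
C D (4): add — endpoints in different components.
A B (7): add — endpoints in different components.
C F (8): add — endpoints in different components.
F H (9): add — endpoints in different components.
C H (10): skip — C and H already connected.
D H (11): skip — D and H already connected.
D E (14): add — endpoints in different components.
G H (14): add — endpoints in different components.
A H (16): add — endpoints in different components.
Non-tree edge B C has weight 16, equal to the heaviest edge on its tree cycle — swapping gives another MST of the same weight. Not unique.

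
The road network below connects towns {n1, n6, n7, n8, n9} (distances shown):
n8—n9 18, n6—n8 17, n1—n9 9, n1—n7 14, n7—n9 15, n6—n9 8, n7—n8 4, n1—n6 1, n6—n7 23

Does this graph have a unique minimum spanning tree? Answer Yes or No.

Yes

Kruskal's algorithm — process edges by increasing weight (ties by edge label):
n1—n6 (1): add — endpoints in different components.
n7—n8 (4): add — endpoints in different components.
n6—n9 (8): add — endpoints in different components.
n1—n9 (9): skip — n9 and n1 already connected.
n1—n7 (14): add — endpoints in different components.
Every non-tree edge has weight strictly greater than the heaviest edge on the tree path between its endpoints, so the MST is unique.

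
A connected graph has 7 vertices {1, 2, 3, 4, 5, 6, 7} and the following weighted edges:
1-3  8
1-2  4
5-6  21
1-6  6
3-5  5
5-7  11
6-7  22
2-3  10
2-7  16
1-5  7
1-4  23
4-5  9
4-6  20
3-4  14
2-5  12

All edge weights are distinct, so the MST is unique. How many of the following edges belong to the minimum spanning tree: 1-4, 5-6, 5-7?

1

Kruskal's algorithm — process edges by increasing weight (ties by edge label):
1-2 (4): add — endpoints in different components.
3-5 (5): add — endpoints in different components.
1-6 (6): add — endpoints in different components.
1-5 (7): add — endpoints in different components.
1-3 (8): skip — 1 and 3 already connected.
4-5 (9): add — endpoints in different components.
2-3 (10): skip — 2 and 3 already connected.
5-7 (11): add — endpoints in different components.
MST edge set: {1-2, 3-5, 1-6, 1-5, 4-5, 5-7}.
Of the listed edges, {5-7} are in the MST → 1.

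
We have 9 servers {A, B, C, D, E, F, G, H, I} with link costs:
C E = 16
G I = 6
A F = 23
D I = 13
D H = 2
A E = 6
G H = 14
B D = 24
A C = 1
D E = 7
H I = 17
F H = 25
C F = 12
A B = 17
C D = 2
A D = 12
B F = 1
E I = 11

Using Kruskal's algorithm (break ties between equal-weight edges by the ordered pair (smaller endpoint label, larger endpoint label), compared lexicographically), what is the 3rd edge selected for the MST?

C-D

Kruskal: consider edges lightest-first.
A C (1): add — endpoints in different components.
B F (1): add — endpoints in different components.
C D (2): add — endpoints in different components.
D H (2): add — endpoints in different components.
A E (6): add — endpoints in different components.
G I (6): add — endpoints in different components.
D E (7): skip — D and E already connected.
E I (11): add — endpoints in different components.
A D (12): skip — A and D already connected.
C F (12): add — endpoints in different components.
The 3rd edge added is C D.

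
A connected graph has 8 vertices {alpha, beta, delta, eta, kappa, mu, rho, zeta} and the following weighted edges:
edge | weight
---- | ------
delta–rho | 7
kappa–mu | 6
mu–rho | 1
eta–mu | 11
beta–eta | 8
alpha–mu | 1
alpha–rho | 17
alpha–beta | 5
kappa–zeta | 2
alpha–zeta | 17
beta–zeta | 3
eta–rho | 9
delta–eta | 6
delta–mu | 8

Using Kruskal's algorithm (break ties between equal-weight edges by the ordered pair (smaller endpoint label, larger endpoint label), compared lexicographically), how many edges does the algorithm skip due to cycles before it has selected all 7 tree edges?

1

Kruskal's algorithm — process edges by increasing weight (ties by edge label):
alpha–mu (1): add — endpoints in different components.
mu–rho (1): add — endpoints in different components.
kappa–zeta (2): add — endpoints in different components.
beta–zeta (3): add — endpoints in different components.
alpha–beta (5): add — endpoints in different components.
delta–eta (6): add — endpoints in different components.
kappa–mu (6): skip — kappa and mu already connected.
delta–rho (7): add — endpoints in different components.
Edges rejected before the tree was complete: 1.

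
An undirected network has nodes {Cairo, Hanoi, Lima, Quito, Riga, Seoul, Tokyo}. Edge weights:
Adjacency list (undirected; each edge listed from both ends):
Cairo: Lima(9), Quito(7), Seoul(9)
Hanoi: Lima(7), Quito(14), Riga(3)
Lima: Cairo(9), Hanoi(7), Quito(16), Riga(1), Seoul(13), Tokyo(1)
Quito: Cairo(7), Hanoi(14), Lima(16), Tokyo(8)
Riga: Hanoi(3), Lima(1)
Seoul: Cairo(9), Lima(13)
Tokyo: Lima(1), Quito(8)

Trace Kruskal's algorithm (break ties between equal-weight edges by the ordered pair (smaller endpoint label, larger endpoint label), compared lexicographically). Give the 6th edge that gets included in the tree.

Cairo-Seoul

Kruskal's algorithm — process edges by increasing weight (ties by edge label):
Lima Riga (1): add. Components now {Cairo} {Lima,Riga} {Hanoi} {Tokyo} {Quito} {Seoul}
Lima Tokyo (1): add. Components now {Cairo} {Lima,Riga,Tokyo} {Hanoi} {Quito} {Seoul}
Hanoi Riga (3): add. Components now {Cairo} {Hanoi,Lima,Riga,Tokyo} {Quito} {Seoul}
Cairo Quito (7): add. Components now {Cairo,Quito} {Hanoi,Lima,Riga,Tokyo} {Seoul}
Hanoi Lima (7): skip — Lima and Hanoi already connected.
Quito Tokyo (8): add. Components now {Cairo,Hanoi,Lima,Quito,Riga,Tokyo} {Seoul}
Cairo Lima (9): skip — Cairo and Lima already connected.
Cairo Seoul (9): add. Components now {Cairo,Hanoi,Lima,Quito,Riga,Seoul,Tokyo}
The 6th edge added is Cairo Seoul.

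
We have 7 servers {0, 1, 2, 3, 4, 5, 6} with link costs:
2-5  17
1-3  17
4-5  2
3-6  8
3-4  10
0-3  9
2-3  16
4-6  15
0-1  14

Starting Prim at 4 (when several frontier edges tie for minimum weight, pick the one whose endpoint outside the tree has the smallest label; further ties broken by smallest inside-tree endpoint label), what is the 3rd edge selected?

3-6

Prim's algorithm from 4:
Step 1: frontier [4-5 2, 3-4 10, 4-6 15] → take 4-5 (2); add 5.
Step 2: frontier [3-4 10, 4-6 15, 2-5 17] → take 3-4 (10); add 3.
Step 3: frontier [3-6 8, 0-3 9, 2-3 16, 1-3 17, 4-6 15, 2-5 17] → take 3-6 (8); add 6.
Step 4: frontier [0-3 9, 2-3 16, 1-3 17, 2-5 17] → take 0-3 (9); add 0.
Step 5: frontier [0-1 14, 2-3 16, 1-3 17, 2-5 17] → take 0-1 (14); add 1.
Step 6: frontier [2-3 16, 2-5 17] → take 2-3 (16); add 2.
The 3rd edge added is 3-6.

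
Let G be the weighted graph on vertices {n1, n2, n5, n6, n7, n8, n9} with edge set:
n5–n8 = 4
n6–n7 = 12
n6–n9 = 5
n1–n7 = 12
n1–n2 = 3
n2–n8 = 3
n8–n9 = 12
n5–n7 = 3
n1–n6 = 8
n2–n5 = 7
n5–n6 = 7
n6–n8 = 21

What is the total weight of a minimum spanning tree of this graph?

Prim, starting at n5.
Step 1: cheapest edge leaving the tree is n5–n7 (3); add n7.
Step 2: cheapest edge leaving the tree is n5–n8 (4); add n8.
Step 3: cheapest edge leaving the tree is n2–n8 (3); add n2.
Step 4: cheapest edge leaving the tree is n1–n2 (3); add n1.
Step 5: cheapest edge leaving the tree is n5–n6 (7); add n6.
Step 6: cheapest edge leaving the tree is n6–n9 (5); add n9.
MST edges: n5–n7, n5–n8, n2–n8, n1–n2, n5–n6, n6–n9; total weight 3+4+3+3+7+5 = 25.

25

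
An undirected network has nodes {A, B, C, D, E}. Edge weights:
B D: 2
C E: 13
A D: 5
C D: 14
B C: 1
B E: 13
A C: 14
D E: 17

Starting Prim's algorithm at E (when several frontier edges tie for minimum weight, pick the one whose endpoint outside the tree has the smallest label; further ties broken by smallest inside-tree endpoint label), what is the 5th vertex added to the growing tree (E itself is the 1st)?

Prim, starting at E.
Step 1: cheapest edge leaving the tree is B E (13); add B.
Step 2: cheapest edge leaving the tree is B C (1); add C.
Step 3: cheapest edge leaving the tree is B D (2); add D.
Step 4: cheapest edge leaving the tree is A D (5); add A.
Vertex order: E, B, C, D, A. The 5th vertex is A.

A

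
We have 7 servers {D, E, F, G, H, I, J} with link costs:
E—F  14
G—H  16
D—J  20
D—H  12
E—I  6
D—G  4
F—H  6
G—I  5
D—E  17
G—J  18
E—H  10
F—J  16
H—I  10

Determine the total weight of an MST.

Sort edges by weight, then run Kruskal:
D—G (4): add — endpoints in different components.
G—I (5): add — endpoints in different components.
E—I (6): add — endpoints in different components.
F—H (6): add — endpoints in different components.
E—H (10): add — endpoints in different components.
H—I (10): skip — H and I already connected.
D—H (12): skip — D and H already connected.
E—F (14): skip — E and F already connected.
F—J (16): add — endpoints in different components.
MST edges: D—G, G—I, E—I, F—H, E—H, F—J; total weight 4+5+6+6+10+16 = 47.

47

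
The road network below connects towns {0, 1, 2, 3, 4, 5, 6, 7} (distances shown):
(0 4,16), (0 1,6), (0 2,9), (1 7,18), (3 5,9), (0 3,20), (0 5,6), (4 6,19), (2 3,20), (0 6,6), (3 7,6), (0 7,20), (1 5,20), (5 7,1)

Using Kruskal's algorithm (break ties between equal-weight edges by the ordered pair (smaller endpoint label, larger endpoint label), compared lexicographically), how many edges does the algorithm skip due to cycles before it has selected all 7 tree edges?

1

Sort edges by weight, then run Kruskal:
5 7 (1): add — endpoints in different components.
0 1 (6): add — endpoints in different components.
0 5 (6): add — endpoints in different components.
0 6 (6): add — endpoints in different components.
3 7 (6): add — endpoints in different components.
0 2 (9): add — endpoints in different components.
3 5 (9): skip — 3 and 5 already connected.
0 4 (16): add — endpoints in different components.
Edges rejected before the tree was complete: 1.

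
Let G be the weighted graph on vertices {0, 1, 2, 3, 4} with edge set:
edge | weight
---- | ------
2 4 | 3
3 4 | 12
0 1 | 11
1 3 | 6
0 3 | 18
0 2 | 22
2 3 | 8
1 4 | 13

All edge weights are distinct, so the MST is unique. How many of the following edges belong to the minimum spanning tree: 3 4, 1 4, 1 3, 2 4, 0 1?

3

Sort edges by weight, then run Kruskal:
2 4 (3): add — endpoints in different components.
1 3 (6): add — endpoints in different components.
2 3 (8): add — endpoints in different components.
0 1 (11): add — endpoints in different components.
MST edge set: {2 4, 1 3, 2 3, 0 1}.
Of the listed edges, {1 3, 2 4, 0 1} are in the MST → 3.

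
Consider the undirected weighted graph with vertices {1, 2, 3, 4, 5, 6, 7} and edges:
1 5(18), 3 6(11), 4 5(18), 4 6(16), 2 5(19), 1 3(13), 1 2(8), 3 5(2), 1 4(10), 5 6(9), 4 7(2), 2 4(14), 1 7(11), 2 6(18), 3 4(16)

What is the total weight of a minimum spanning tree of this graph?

Prim, starting at 3.
Step 1: cheapest edge leaving the tree is 3 5 (2); add 5.
Step 2: cheapest edge leaving the tree is 5 6 (9); add 6.
Step 3: cheapest edge leaving the tree is 1 3 (13); add 1.
Step 4: cheapest edge leaving the tree is 1 2 (8); add 2.
Step 5: cheapest edge leaving the tree is 1 4 (10); add 4.
Step 6: cheapest edge leaving the tree is 4 7 (2); add 7.
MST edges: 3 5, 5 6, 1 3, 1 2, 1 4, 4 7; total weight 2+9+13+8+10+2 = 44.

44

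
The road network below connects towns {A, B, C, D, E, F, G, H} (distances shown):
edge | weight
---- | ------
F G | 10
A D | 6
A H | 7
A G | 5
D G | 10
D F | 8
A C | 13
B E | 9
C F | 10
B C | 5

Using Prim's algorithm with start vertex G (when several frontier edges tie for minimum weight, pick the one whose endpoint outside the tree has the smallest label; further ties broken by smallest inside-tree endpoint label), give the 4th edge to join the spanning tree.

Grow the tree from G using Prim:
Step 1: cheapest edge leaving the tree is A G (5); add A.
Step 2: cheapest edge leaving the tree is A D (6); add D.
Step 3: cheapest edge leaving the tree is A H (7); add H.
Step 4: cheapest edge leaving the tree is D F (8); add F.
Step 5: cheapest edge leaving the tree is C F (10); add C.
Step 6: cheapest edge leaving the tree is B C (5); add B.
Step 7: cheapest edge leaving the tree is B E (9); add E.
The 4th edge added is D F.

D-F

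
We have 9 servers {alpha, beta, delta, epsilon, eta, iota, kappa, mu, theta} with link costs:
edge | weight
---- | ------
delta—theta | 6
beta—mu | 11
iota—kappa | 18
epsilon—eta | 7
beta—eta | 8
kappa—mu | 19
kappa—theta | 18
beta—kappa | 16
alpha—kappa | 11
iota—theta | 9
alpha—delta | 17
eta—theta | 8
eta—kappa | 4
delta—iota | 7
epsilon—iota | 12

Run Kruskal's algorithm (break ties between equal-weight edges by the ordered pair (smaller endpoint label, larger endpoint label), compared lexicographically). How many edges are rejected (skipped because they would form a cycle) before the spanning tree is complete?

Sort edges by weight, then run Kruskal:
eta—kappa (4): add — endpoints in different components.
delta—theta (6): add — endpoints in different components.
delta—iota (7): add — endpoints in different components.
epsilon—eta (7): add — endpoints in different components.
beta—eta (8): add — endpoints in different components.
eta—theta (8): add — endpoints in different components.
iota—theta (9): skip — theta and iota already connected.
alpha—kappa (11): add — endpoints in different components.
beta—mu (11): add — endpoints in different components.
Edges rejected before the tree was complete: 1.

1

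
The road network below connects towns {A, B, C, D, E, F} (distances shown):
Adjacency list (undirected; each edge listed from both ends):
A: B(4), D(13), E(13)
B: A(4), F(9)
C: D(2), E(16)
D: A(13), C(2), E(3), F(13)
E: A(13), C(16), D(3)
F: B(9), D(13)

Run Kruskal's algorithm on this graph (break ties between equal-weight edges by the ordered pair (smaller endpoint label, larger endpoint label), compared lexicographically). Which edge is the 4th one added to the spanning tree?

B-F

Sort edges by weight, then run Kruskal:
C-D (2): add — endpoints in different components.
D-E (3): add — endpoints in different components.
A-B (4): add — endpoints in different components.
B-F (9): add — endpoints in different components.
A-D (13): add — endpoints in different components.
The 4th edge added is B-F.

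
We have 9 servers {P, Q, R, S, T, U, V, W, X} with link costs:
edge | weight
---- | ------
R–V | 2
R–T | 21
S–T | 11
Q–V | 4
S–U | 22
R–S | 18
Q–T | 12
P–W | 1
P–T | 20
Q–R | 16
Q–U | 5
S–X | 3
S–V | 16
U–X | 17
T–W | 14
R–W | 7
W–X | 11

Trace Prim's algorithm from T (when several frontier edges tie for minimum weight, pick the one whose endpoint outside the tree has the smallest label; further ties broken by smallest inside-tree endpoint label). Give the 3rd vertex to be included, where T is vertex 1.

Grow the tree from T using Prim:
Step 1: cheapest edge leaving the tree is S–T (11); add S.
Step 2: cheapest edge leaving the tree is S–X (3); add X.
Step 3: cheapest edge leaving the tree is W–X (11); add W.
Step 4: cheapest edge leaving the tree is P–W (1); add P.
Step 5: cheapest edge leaving the tree is R–W (7); add R.
Step 6: cheapest edge leaving the tree is R–V (2); add V.
Step 7: cheapest edge leaving the tree is Q–V (4); add Q.
Step 8: cheapest edge leaving the tree is Q–U (5); add U.
Vertex order: T, S, X, W, P, R, V, Q, U. The 3rd vertex is X.

X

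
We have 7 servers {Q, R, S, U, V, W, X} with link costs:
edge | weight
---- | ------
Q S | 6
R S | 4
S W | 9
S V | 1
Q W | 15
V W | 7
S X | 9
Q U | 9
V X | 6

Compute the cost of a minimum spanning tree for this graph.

33

Kruskal's algorithm — process edges by increasing weight (ties by edge label):
S V (1): add — endpoints in different components.
R S (4): add — endpoints in different components.
Q S (6): add — endpoints in different components.
V X (6): add — endpoints in different components.
V W (7): add — endpoints in different components.
Q U (9): add — endpoints in different components.
MST edges: S V, R S, Q S, V X, V W, Q U; total weight 1+4+6+6+7+9 = 33.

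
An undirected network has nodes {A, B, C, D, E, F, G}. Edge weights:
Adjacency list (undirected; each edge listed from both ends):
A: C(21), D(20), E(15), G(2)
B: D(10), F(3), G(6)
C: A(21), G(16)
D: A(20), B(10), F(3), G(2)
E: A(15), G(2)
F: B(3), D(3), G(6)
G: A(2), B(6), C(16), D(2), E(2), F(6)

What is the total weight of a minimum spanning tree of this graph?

28

Sort edges by weight, then run Kruskal:
A G (2): add. Components now {A,G} {B} {C} {D} {E} {F}
D G (2): add. Components now {A,D,G} {B} {C} {E} {F}
E G (2): add. Components now {A,D,E,G} {B} {C} {F}
B F (3): add. Components now {A,D,E,G} {B,F} {C}
D F (3): add. Components now {A,B,D,E,F,G} {C}
B G (6): skip — B and G already connected.
F G (6): skip — F and G already connected.
B D (10): skip — B and D already connected.
A E (15): skip — A and E already connected.
C G (16): add. Components now {A,B,C,D,E,F,G}
MST edges: A G, D G, E G, B F, D F, C G; total weight 2+2+2+3+3+16 = 28.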